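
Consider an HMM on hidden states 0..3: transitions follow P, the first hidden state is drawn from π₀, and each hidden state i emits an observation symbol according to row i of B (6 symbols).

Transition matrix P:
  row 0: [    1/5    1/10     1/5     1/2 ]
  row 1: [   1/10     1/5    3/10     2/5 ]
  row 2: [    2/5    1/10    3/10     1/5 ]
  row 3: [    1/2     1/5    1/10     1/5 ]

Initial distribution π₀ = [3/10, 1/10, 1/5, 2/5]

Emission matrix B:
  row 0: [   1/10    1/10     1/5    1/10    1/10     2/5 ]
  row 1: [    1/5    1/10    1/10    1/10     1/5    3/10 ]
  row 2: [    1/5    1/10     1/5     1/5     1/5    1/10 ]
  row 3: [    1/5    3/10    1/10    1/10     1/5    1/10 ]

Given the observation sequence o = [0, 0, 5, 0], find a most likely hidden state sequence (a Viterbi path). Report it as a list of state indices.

path = [3, 3, 0, 3]

t=0: δ = [3.000e-02, 2.000e-02, 4.000e-02, 8.000e-02]  (obs o_0=0)
t=1: δ = [4.000e-03, 3.200e-03, 2.400e-03, 3.200e-03]  ψ = [3, 3, 2, 3]  (obs o_1=0)
t=2: δ = [6.400e-04, 1.920e-04, 9.600e-05, 2.000e-04]  ψ = [3, 1, 1, 0]  (obs o_2=5)
t=3: δ = [1.280e-05, 1.280e-05, 2.560e-05, 6.400e-05]  ψ = [0, 0, 0, 0]  (obs o_3=0)
backtrack: best end state = 3; path = [3, 3, 0, 3]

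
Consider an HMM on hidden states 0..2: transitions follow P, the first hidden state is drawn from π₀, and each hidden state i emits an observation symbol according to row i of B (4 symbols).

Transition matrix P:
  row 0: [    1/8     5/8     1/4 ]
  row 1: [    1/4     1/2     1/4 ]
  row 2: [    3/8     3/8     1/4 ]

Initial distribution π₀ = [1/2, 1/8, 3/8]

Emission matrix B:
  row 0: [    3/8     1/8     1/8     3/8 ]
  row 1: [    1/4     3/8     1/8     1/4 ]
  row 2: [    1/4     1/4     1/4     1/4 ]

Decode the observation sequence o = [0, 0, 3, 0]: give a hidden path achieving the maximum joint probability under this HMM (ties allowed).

path = [0, 1, 1, 1]

t=0: δ = [1.875e-01, 3.125e-02, 9.375e-02]  (obs o_0=0)
t=1: δ = [1.318e-02, 2.930e-02, 1.172e-02]  ψ = [2, 0, 0]  (obs o_1=0)
t=2: δ = [2.747e-03, 3.662e-03, 1.831e-03]  ψ = [1, 1, 1]  (obs o_2=3)
t=3: δ = [3.433e-04, 4.578e-04, 2.289e-04]  ψ = [1, 1, 1]  (obs o_3=0)
backtrack: best end state = 1; path = [0, 1, 1, 1]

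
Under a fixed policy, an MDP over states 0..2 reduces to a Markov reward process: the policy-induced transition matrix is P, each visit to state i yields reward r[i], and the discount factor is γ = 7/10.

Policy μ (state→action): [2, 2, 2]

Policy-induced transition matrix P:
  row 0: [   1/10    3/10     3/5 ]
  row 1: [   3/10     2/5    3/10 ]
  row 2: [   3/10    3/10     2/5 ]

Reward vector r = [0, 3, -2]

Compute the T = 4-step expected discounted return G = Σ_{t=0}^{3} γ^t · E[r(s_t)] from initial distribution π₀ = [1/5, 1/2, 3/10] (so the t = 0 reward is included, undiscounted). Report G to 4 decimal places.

t=0: π = [0.2000, 0.5000, 0.3000], E[r] = 0.9000, γ^t·E[r] = 0.900000, running G = 0.900000
t=1: π = [0.2600, 0.3500, 0.3900], E[r] = 0.2700, γ^t·E[r] = 0.189000, running G = 1.089000
t=2: π = [0.2480, 0.3350, 0.4170], E[r] = 0.1710, γ^t·E[r] = 0.083790, running G = 1.172790
t=3: π = [0.2504, 0.3335, 0.4161], E[r] = 0.1683, γ^t·E[r] = 0.057727, running G = 1.230517

G = 1.2305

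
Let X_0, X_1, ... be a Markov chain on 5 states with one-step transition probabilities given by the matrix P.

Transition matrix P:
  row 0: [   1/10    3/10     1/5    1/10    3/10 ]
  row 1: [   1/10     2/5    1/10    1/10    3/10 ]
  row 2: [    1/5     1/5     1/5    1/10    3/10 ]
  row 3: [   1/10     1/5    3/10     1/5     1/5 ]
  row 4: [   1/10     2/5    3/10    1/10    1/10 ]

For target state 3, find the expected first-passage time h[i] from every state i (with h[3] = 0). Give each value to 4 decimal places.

First-step conditioning: h[3] = 0; for i ≠ 3, h[i] = 1 + Σ_k P[i][k]·h[k].
  h[0] = 1 + 1/10·h[0] + 3/10·h[1] + 1/5·h[2] + 3/10·h[4]
  h[1] = 1 + 1/10·h[0] + 2/5·h[1] + 1/10·h[2] + 3/10·h[4]
  h[2] = 1 + 1/5·h[0] + 1/5·h[1] + 1/5·h[2] + 3/10·h[4]
  h[4] = 1 + 1/10·h[0] + 2/5·h[1] + 3/10·h[2] + 1/10·h[4]
Solving the 4×4 linear system over states ≠ 3 gives exactly h = [10, 10, 10, 0, 10] (h[3] = 0 is the target).

h = [10.0000, 10.0000, 10.0000, 0.0000, 10.0000]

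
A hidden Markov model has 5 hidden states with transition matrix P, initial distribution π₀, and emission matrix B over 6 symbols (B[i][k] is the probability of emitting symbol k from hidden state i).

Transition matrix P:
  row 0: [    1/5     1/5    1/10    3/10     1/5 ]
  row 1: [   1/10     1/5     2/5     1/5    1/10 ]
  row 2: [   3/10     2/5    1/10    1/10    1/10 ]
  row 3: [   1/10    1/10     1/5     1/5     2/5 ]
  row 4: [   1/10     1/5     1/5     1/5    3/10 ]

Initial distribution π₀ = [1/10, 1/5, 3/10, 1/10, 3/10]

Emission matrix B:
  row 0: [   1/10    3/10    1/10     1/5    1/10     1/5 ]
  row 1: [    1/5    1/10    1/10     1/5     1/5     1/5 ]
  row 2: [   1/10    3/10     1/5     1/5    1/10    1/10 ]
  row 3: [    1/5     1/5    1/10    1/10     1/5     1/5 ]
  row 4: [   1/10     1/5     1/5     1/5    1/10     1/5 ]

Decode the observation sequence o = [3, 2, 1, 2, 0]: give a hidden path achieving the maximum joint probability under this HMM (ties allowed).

path = [1, 2, 1, 2, 1]

t=0: δ = [2.000e-02, 4.000e-02, 6.000e-02, 1.000e-02, 6.000e-02]  (obs o_0=3)
t=1: δ = [1.800e-03, 2.400e-03, 3.200e-03, 1.200e-03, 3.600e-03]  ψ = [2, 2, 1, 4, 4]  (obs o_1=2)
t=2: δ = [2.880e-04, 1.280e-04, 2.880e-04, 1.440e-04, 2.160e-04]  ψ = [2, 2, 1, 4, 4]  (obs o_2=1)
t=3: δ = [8.640e-06, 1.152e-05, 1.024e-05, 8.640e-06, 1.296e-05]  ψ = [2, 2, 1, 0, 4]  (obs o_3=2)
t=4: δ = [3.072e-07, 8.192e-07, 4.608e-07, 5.184e-07, 3.888e-07]  ψ = [2, 2, 1, 0, 4]  (obs o_4=0)
backtrack: best end state = 1; path = [1, 2, 1, 2, 1]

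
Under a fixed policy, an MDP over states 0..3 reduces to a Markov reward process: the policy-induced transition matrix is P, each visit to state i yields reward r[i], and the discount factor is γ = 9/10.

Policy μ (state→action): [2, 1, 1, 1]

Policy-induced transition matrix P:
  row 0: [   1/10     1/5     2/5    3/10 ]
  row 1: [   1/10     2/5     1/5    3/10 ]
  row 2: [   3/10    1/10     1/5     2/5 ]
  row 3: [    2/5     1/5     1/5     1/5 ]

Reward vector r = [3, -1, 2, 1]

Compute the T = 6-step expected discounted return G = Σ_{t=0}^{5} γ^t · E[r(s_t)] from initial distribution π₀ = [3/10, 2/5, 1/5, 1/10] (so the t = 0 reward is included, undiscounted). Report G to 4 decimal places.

G = 5.5340

t=0: π = [0.3000, 0.4000, 0.2000, 0.1000], E[r] = 1.0000, γ^t·E[r] = 1.000000, running G = 1.000000
t=1: π = [0.1700, 0.2600, 0.2600, 0.3100], E[r] = 1.0800, γ^t·E[r] = 0.972000, running G = 1.972000
t=2: π = [0.2450, 0.2260, 0.2340, 0.2950], E[r] = 1.2720, γ^t·E[r] = 1.030320, running G = 3.002320
t=3: π = [0.2353, 0.2218, 0.2490, 0.2939], E[r] = 1.2760, γ^t·E[r] = 0.930204, running G = 3.932524
t=4: π = [0.2380, 0.2195, 0.2471, 0.2955], E[r] = 1.2841, γ^t·E[r] = 0.842485, running G = 4.775009
t=5: π = [0.2381, 0.2192, 0.2476, 0.2952], E[r] = 1.2854, γ^t·E[r] = 0.758988, running G = 5.533996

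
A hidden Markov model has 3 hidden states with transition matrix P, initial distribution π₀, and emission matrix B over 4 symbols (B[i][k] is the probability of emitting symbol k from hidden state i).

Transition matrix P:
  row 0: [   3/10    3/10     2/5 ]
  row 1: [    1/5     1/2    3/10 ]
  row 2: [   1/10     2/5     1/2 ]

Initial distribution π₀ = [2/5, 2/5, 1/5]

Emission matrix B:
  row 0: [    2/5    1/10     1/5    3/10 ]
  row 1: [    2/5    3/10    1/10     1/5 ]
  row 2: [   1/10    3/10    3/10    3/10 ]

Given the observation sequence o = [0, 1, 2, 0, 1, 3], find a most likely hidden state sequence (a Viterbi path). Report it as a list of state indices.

path = [0, 2, 2, 1, 1, 1]

t=0: δ = [1.600e-01, 1.600e-01, 2.000e-02]  (obs o_0=0)
t=1: δ = [4.800e-03, 2.400e-02, 1.920e-02]  ψ = [0, 1, 0]  (obs o_1=1)
t=2: δ = [9.600e-04, 1.200e-03, 2.880e-03]  ψ = [1, 1, 2]  (obs o_2=2)
t=3: δ = [1.152e-04, 4.608e-04, 1.440e-04]  ψ = [0, 2, 2]  (obs o_3=0)
t=4: δ = [9.216e-06, 6.912e-05, 4.147e-05]  ψ = [1, 1, 1]  (obs o_4=1)
t=5: δ = [4.147e-06, 6.912e-06, 6.221e-06]  ψ = [1, 1, 1]  (obs o_5=3)
backtrack: best end state = 1; path = [0, 2, 2, 1, 1, 1]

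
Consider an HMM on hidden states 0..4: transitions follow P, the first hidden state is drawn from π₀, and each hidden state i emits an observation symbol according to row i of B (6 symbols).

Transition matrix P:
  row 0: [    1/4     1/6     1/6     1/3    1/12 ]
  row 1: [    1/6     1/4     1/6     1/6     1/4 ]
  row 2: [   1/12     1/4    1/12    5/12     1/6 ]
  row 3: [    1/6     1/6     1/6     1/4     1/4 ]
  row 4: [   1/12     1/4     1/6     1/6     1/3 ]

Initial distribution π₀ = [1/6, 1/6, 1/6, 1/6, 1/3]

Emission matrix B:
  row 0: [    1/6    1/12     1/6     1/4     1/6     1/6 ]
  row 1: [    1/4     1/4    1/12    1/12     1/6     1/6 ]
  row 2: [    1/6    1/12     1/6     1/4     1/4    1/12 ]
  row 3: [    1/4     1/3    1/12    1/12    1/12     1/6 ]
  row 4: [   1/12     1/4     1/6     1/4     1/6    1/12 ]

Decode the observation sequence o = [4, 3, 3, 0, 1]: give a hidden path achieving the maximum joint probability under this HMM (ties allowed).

path = [4, 4, 2, 3, 3]

t=0: δ = [2.778e-02, 2.778e-02, 4.167e-02, 1.389e-02, 5.556e-02]  (obs o_0=4)
t=1: δ = [1.736e-03, 1.157e-03, 2.315e-03, 1.447e-03, 4.630e-03]  ψ = [0, 4, 4, 2, 4]  (obs o_1=3)
t=2: δ = [1.085e-04, 9.645e-05, 1.929e-04, 8.038e-05, 3.858e-04]  ψ = [0, 4, 4, 2, 4]  (obs o_2=3)
t=3: δ = [5.358e-06, 2.411e-05, 1.072e-05, 2.009e-05, 1.072e-05]  ψ = [4, 4, 4, 2, 4]  (obs o_3=0)
t=4: δ = [3.349e-07, 1.507e-06, 3.349e-07, 1.674e-06, 1.507e-06]  ψ = [1, 1, 1, 3, 1]  (obs o_4=1)
backtrack: best end state = 3; path = [4, 4, 2, 3, 3]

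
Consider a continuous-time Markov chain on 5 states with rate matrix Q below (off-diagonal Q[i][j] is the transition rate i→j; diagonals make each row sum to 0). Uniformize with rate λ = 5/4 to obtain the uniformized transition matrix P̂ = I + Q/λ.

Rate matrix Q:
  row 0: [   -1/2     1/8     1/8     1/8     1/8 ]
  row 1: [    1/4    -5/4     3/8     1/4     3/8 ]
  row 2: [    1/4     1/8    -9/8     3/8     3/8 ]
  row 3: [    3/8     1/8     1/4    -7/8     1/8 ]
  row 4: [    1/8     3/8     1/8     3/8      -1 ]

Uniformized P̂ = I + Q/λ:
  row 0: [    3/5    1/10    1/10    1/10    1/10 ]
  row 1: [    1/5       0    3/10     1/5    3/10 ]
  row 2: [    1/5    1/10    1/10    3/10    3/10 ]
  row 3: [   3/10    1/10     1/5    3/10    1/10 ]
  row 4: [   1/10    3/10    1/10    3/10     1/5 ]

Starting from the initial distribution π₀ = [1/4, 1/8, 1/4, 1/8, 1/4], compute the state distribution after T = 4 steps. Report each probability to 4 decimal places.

π = [0.3382, 0.1224, 0.1468, 0.2212, 0.1714]

t=0: π = [0.2500, 0.1250, 0.2500, 0.1250, 0.2500]
t=1: π = [0.2875, 0.1375, 0.1375, 0.2375, 0.2000]
t=2: π = [0.3188, 0.1263, 0.1513, 0.2288, 0.1750]
t=3: π = [0.3329, 0.1224, 0.1481, 0.2236, 0.1730]
t=4: π = [0.3382, 0.1224, 0.1468, 0.2212, 0.1714]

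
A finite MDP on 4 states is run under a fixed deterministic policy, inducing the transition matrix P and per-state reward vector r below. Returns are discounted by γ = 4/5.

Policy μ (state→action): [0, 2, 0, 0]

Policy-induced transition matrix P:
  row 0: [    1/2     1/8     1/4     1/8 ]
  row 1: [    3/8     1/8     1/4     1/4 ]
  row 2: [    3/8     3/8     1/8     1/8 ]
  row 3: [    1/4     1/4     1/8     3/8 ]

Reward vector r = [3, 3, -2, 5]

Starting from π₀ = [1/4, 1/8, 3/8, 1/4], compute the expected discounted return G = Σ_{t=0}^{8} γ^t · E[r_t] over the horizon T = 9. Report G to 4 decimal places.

G = 9.7355

t=0: π = [0.2500, 0.1250, 0.3750, 0.2500], E[r] = 1.6250, γ^t·E[r] = 1.625000, running G = 1.625000
t=1: π = [0.3750, 0.2500, 0.1719, 0.2031], E[r] = 2.5469, γ^t·E[r] = 2.037500, running G = 3.662500
t=2: π = [0.3965, 0.1934, 0.2031, 0.2070], E[r] = 2.3984, γ^t·E[r] = 1.535000, running G = 5.197500
t=3: π = [0.3987, 0.2017, 0.1987, 0.2009], E[r] = 2.4082, γ^t·E[r] = 1.233000, running G = 6.430500
t=4: π = [0.3997, 0.1998, 0.2000, 0.2004], E[r] = 2.4007, γ^t·E[r] = 0.983313, running G = 7.413813
t=5: π = [0.3999, 0.2001, 0.1999, 0.2001], E[r] = 2.4005, γ^t·E[r] = 0.786586, running G = 8.200399
t=6: π = [0.4000, 0.2000, 0.2000, 0.2000], E[r] = 2.4001, γ^t·E[r] = 0.629165, running G = 8.829564
t=7: π = [0.4000, 0.2000, 0.2000, 0.2000], E[r] = 2.4000, γ^t·E[r] = 0.503323, running G = 9.332887
t=8: π = [0.4000, 0.2000, 0.2000, 0.2000], E[r] = 2.4000, γ^t·E[r] = 0.402654, running G = 9.735541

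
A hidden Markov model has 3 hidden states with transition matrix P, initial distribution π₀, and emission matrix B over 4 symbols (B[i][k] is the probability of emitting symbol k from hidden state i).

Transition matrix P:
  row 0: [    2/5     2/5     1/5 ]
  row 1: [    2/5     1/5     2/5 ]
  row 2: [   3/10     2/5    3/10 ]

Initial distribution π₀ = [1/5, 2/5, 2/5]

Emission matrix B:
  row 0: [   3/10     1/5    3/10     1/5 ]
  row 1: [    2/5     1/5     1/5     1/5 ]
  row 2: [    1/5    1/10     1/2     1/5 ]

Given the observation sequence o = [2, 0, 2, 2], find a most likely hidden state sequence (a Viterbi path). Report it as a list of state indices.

t=0: δ = [6.000e-02, 8.000e-02, 2.000e-01]  (obs o_0=2)
t=1: δ = [1.800e-02, 3.200e-02, 1.200e-02]  ψ = [2, 2, 2]  (obs o_1=0)
t=2: δ = [3.840e-03, 1.440e-03, 6.400e-03]  ψ = [1, 0, 1]  (obs o_2=2)
t=3: δ = [5.760e-04, 5.120e-04, 9.600e-04]  ψ = [2, 2, 2]  (obs o_3=2)
backtrack: best end state = 2; path = [2, 1, 2, 2]

path = [2, 1, 2, 2]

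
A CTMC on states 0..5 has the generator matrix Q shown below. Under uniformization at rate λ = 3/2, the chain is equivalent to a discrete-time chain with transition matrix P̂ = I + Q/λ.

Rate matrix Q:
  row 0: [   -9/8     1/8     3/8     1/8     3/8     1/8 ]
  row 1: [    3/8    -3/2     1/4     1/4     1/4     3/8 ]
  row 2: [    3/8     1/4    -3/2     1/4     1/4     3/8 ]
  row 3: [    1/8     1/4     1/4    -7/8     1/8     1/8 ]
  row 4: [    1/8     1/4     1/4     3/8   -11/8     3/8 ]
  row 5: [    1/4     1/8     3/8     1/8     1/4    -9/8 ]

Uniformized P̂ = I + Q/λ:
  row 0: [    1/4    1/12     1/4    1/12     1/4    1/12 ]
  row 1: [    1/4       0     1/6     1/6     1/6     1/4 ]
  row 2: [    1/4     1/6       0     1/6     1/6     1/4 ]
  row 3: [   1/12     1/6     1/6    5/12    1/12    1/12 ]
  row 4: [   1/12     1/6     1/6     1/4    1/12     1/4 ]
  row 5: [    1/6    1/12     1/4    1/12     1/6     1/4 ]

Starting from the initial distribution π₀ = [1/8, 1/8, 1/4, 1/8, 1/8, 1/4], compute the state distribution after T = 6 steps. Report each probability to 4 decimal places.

t=0: π = [0.1250, 0.1250, 0.2500, 0.1250, 0.1250, 0.2500]
t=1: π = [0.1875, 0.1146, 0.1563, 0.1771, 0.1563, 0.2083]
t=2: π = [0.1771, 0.1146, 0.1736, 0.1910, 0.1545, 0.1892]
t=3: π = [0.1766, 0.1170, 0.1683, 0.1968, 0.1526, 0.1887]
t=4: π = [0.1760, 0.1167, 0.1691, 0.1981, 0.1523, 0.1878]
t=5: π = [0.1760, 0.1169, 0.1688, 0.1986, 0.1521, 0.1876]
t=6: π = [0.1759, 0.1169, 0.1688, 0.1987, 0.1521, 0.1876]

π = [0.1759, 0.1169, 0.1688, 0.1987, 0.1521, 0.1876]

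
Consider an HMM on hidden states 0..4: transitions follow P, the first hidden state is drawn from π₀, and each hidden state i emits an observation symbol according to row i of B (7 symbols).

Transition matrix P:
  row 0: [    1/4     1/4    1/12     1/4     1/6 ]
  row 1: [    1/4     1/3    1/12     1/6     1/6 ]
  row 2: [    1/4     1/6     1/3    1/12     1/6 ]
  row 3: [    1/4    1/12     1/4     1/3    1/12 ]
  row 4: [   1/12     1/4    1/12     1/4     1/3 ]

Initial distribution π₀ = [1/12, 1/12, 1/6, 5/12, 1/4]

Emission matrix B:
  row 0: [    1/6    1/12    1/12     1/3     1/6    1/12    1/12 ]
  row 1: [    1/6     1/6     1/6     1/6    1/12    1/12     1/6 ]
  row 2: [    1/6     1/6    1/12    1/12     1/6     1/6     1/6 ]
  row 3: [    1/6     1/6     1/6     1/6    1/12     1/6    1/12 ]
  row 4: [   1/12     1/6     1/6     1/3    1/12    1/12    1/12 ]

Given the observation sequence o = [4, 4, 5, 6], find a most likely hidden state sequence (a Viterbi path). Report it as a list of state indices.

t=0: δ = [1.389e-02, 6.944e-03, 2.778e-02, 3.472e-02, 2.083e-02]  (obs o_0=4)
t=1: δ = [1.447e-03, 4.340e-04, 1.543e-03, 9.645e-04, 5.787e-04]  ψ = [3, 4, 2, 3, 4]  (obs o_1=4)
t=2: δ = [3.215e-05, 3.014e-05, 8.573e-05, 6.028e-05, 2.143e-05]  ψ = [2, 0, 2, 0, 2]  (obs o_2=5)
t=3: δ = [1.786e-06, 2.381e-06, 4.763e-06, 1.674e-06, 1.191e-06]  ψ = [2, 2, 2, 3, 2]  (obs o_3=6)
backtrack: best end state = 2; path = [2, 2, 2, 2]

path = [2, 2, 2, 2]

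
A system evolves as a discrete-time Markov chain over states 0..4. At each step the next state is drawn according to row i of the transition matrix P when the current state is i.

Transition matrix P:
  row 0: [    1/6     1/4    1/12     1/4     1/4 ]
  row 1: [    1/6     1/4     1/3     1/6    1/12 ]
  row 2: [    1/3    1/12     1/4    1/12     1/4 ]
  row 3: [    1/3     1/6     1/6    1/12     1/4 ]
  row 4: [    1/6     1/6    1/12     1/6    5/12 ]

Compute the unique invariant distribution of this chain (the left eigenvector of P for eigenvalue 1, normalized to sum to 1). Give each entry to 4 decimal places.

π = [0.2216, 0.1864, 0.1717, 0.1577, 0.2627]

Balance equations π_j = Σ_i π_i·P[i][j]:
  π_0 = 1/6·π_0 + 1/6·π_1 + 1/3·π_2 + 1/3·π_3 + 1/6·π_4
  π_1 = 1/4·π_0 + 1/4·π_1 + 1/12·π_2 + 1/6·π_3 + 1/6·π_4
  π_2 = 1/12·π_0 + 1/3·π_1 + 1/4·π_2 + 1/6·π_3 + 1/12·π_4
  π_3 = 1/4·π_0 + 1/6·π_1 + 1/12·π_2 + 1/12·π_3 + 1/6·π_4
  normalize: π_0 + π_1 + π_2 + π_3 + π_4 = 1
Solving the linear system gives exactly π = [483/2180, 325/1744, 1497/8720, 275/1744, 2291/8720].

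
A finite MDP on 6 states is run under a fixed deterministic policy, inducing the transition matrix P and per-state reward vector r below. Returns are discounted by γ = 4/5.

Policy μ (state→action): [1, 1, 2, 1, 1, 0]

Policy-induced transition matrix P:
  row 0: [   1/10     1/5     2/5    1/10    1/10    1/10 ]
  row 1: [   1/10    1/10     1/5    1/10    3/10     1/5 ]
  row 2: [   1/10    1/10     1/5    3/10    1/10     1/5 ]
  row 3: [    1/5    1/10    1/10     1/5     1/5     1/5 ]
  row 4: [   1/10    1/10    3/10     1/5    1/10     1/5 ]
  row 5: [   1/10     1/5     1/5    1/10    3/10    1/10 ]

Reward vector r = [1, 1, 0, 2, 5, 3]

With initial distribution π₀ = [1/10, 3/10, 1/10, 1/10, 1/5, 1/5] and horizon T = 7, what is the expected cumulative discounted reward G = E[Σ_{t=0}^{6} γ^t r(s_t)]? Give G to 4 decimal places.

G = 8.2005

t=0: π = [0.1000, 0.3000, 0.1000, 0.1000, 0.2000, 0.2000], E[r] = 2.2000, γ^t·E[r] = 2.200000, running G = 2.200000
t=1: π = [0.1100, 0.1300, 0.2300, 0.1500, 0.2100, 0.1700], E[r] = 2.1000, γ^t·E[r] = 1.680000, running G = 3.880000
t=2: π = [0.1150, 0.1280, 0.2280, 0.1820, 0.1750, 0.1720], E[r] = 1.9980, γ^t·E[r] = 1.278720, running G = 5.158720
t=3: π = [0.1182, 0.1287, 0.2223, 0.1813, 0.1782, 0.1713], E[r] = 2.0144, γ^t·E[r] = 1.031373, running G = 6.190093
t=4: π = [0.1181, 0.1290, 0.2233, 0.1804, 0.1781, 0.1711], E[r] = 2.0117, γ^t·E[r] = 0.823992, running G = 7.014085
t=5: π = [0.1180, 0.1289, 0.2234, 0.1805, 0.1780, 0.1711], E[r] = 2.0115, γ^t·E[r] = 0.659112, running G = 7.673197
t=6: π = [0.1181, 0.1289, 0.2234, 0.1805, 0.1781, 0.1711], E[r] = 2.0116, γ^t·E[r] = 0.527318, running G = 8.200515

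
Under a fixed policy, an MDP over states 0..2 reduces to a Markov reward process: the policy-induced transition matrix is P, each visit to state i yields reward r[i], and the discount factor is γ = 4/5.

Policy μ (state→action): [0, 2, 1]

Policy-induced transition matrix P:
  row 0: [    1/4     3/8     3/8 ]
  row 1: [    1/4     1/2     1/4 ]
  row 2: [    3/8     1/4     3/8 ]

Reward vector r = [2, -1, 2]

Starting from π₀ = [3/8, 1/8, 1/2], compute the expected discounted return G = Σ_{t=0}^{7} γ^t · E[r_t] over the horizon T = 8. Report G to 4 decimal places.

G = 4.4798

t=0: π = [0.3750, 0.1250, 0.5000], E[r] = 1.6250, γ^t·E[r] = 1.625000, running G = 1.625000
t=1: π = [0.3125, 0.3281, 0.3594], E[r] = 1.0156, γ^t·E[r] = 0.812500, running G = 2.437500
t=2: π = [0.2949, 0.3711, 0.3340], E[r] = 0.8867, γ^t·E[r] = 0.567500, running G = 3.005000
t=3: π = [0.2917, 0.3796, 0.3286], E[r] = 0.8611, γ^t·E[r] = 0.440875, running G = 3.445875
t=4: π = [0.2911, 0.3814, 0.3275], E[r] = 0.8559, γ^t·E[r] = 0.350563, running G = 3.796438
t=5: π = [0.2909, 0.3817, 0.3273], E[r] = 0.8548, γ^t·E[r] = 0.280105, running G = 4.076543
t=6: π = [0.2909, 0.3818, 0.3273], E[r] = 0.8546, γ^t·E[r] = 0.224028, running G = 4.300571
t=7: π = [0.2909, 0.3818, 0.3273], E[r] = 0.8546, γ^t·E[r] = 0.179213, running G = 4.479784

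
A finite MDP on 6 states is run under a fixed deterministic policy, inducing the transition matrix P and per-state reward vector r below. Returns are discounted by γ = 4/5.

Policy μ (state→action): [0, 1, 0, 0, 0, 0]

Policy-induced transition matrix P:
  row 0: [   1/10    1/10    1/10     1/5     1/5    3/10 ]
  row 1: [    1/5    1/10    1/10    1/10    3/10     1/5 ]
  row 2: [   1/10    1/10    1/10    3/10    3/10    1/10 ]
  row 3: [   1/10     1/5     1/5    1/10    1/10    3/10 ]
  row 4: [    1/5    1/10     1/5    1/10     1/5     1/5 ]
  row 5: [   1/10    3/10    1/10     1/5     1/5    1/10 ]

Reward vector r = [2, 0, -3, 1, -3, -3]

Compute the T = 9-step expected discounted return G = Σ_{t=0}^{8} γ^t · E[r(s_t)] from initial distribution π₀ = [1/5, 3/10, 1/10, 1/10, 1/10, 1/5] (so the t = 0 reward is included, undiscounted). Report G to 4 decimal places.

t=0: π = [0.2000, 0.3000, 0.1000, 0.1000, 0.1000, 0.2000], E[r] = -0.7000, γ^t·E[r] = -0.700000, running G = -0.700000
t=1: π = [0.1400, 0.1500, 0.1200, 0.1600, 0.2300, 0.2000], E[r] = -1.2100, γ^t·E[r] = -0.968000, running G = -1.668000
t=2: π = [0.1380, 0.1560, 0.1390, 0.1580, 0.2110, 0.1980], E[r] = -1.2100, γ^t·E[r] = -0.774400, running G = -2.442400
t=3: π = [0.1367, 0.1554, 0.1369, 0.1614, 0.2137, 0.1959], E[r] = -1.2047, γ^t·E[r] = -0.616806, running G = -3.059206
t=4: π = [0.1369, 0.1553, 0.1375, 0.1606, 0.2131, 0.1965], E[r] = -1.2069, γ^t·E[r] = -0.494359, running G = -3.553565
t=5: π = [0.1368, 0.1554, 0.1374, 0.1608, 0.2132, 0.1964], E[r] = -1.2063, γ^t·E[r] = -0.395281, running G = -3.948846
t=6: π = [0.1369, 0.1554, 0.1374, 0.1608, 0.2132, 0.1964], E[r] = -1.2065, γ^t·E[r] = -0.316268, running G = -4.265113
t=7: π = [0.1369, 0.1554, 0.1374, 0.1608, 0.2132, 0.1964], E[r] = -1.2064, γ^t·E[r] = -0.253006, running G = -4.518119
t=8: π = [0.1369, 0.1554, 0.1374, 0.1608, 0.2132, 0.1964], E[r] = -1.2064, γ^t·E[r] = -0.202406, running G = -4.720525

G = -4.7205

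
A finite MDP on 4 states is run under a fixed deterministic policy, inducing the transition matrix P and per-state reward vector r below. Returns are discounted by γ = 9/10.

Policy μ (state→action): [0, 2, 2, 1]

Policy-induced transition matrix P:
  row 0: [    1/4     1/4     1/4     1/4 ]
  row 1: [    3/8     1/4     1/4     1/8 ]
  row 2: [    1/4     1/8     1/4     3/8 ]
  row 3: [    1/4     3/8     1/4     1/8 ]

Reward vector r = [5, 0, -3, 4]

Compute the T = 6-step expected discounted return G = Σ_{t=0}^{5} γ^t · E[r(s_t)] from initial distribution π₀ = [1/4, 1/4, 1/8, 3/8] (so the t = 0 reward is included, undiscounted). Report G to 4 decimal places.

t=0: π = [0.2500, 0.2500, 0.1250, 0.3750], E[r] = 2.3750, γ^t·E[r] = 2.375000, running G = 2.375000
t=1: π = [0.2813, 0.2813, 0.2500, 0.1875], E[r] = 1.4063, γ^t·E[r] = 1.265625, running G = 3.640625
t=2: π = [0.2852, 0.2422, 0.2500, 0.2227], E[r] = 1.5664, γ^t·E[r] = 1.268789, running G = 4.909414
t=3: π = [0.2803, 0.2466, 0.2500, 0.2231], E[r] = 1.5439, γ^t·E[r] = 1.125536, running G = 6.034950
t=4: π = [0.2808, 0.2466, 0.2500, 0.2225], E[r] = 1.5443, γ^t·E[r] = 1.013183, running G = 7.048133
t=5: π = [0.2808, 0.2466, 0.2500, 0.2226], E[r] = 1.5446, γ^t·E[r] = 0.912049, running G = 7.960182

G = 7.9602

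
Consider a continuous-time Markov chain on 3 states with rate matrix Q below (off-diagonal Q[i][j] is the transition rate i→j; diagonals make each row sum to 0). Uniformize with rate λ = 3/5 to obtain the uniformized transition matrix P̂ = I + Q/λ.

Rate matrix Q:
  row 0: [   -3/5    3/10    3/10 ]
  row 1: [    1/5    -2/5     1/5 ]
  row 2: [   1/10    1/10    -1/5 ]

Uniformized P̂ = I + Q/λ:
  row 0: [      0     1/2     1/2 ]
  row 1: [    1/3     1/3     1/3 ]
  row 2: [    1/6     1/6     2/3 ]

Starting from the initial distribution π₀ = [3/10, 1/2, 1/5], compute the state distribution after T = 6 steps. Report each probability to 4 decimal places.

π = [0.1819, 0.2729, 0.5453]

t=0: π = [0.3000, 0.5000, 0.2000]
t=1: π = [0.2000, 0.3500, 0.4500]
t=2: π = [0.1917, 0.2917, 0.5167]
t=3: π = [0.1833, 0.2792, 0.5375]
t=4: π = [0.1826, 0.2743, 0.5431]
t=5: π = [0.1819, 0.2733, 0.5448]
t=6: π = [0.1819, 0.2729, 0.5453]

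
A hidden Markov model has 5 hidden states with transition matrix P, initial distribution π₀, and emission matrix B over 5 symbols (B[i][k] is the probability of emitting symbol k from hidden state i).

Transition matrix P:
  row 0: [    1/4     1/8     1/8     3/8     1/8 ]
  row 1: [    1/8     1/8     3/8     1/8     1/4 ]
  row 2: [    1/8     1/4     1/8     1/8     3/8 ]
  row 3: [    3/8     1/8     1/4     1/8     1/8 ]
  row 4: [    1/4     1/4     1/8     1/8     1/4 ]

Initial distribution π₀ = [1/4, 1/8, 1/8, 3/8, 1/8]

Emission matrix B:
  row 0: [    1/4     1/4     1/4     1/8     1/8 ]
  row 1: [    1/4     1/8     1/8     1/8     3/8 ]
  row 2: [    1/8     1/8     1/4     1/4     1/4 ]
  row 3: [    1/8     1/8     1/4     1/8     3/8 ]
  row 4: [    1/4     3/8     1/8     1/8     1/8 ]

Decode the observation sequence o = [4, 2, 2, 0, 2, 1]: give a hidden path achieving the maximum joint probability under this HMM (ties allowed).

path = [3, 0, 3, 0, 3, 0]

t=0: δ = [3.125e-02, 4.688e-02, 3.125e-02, 1.406e-01, 1.562e-02]  (obs o_0=4)
t=1: δ = [1.318e-02, 2.197e-03, 8.789e-03, 4.395e-03, 2.197e-03]  ψ = [3, 3, 3, 3, 3]  (obs o_1=2)
t=2: δ = [8.240e-04, 2.747e-04, 4.120e-04, 1.236e-03, 4.120e-04]  ψ = [0, 2, 0, 0, 2]  (obs o_2=2)
t=3: δ = [1.159e-04, 3.862e-05, 3.862e-05, 3.862e-05, 3.862e-05]  ψ = [3, 3, 3, 0, 2]  (obs o_3=0)
t=4: δ = [7.242e-06, 1.810e-06, 3.621e-06, 1.086e-05, 1.810e-06]  ψ = [0, 0, 0, 0, 0]  (obs o_4=2)
t=5: δ = [1.018e-06, 1.697e-07, 3.395e-07, 3.395e-07, 5.092e-07]  ψ = [3, 3, 3, 0, 2]  (obs o_5=1)
backtrack: best end state = 0; path = [3, 0, 3, 0, 3, 0]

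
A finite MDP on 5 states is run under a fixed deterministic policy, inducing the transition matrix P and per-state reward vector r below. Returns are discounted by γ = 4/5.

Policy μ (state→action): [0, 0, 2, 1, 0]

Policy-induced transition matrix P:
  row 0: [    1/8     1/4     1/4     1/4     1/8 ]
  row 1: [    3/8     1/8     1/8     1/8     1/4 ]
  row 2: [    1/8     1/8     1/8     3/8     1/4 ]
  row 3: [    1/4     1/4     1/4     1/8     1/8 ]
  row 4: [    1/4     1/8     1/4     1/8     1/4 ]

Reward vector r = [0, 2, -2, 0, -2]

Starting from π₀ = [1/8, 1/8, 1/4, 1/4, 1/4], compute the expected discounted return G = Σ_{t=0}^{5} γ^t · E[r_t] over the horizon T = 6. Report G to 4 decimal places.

G = -1.9644

t=0: π = [0.1250, 0.1250, 0.2500, 0.2500, 0.2500], E[r] = -0.7500, γ^t·E[r] = -0.750000, running G = -0.750000
t=1: π = [0.2188, 0.1719, 0.2031, 0.2031, 0.2031], E[r] = -0.4688, γ^t·E[r] = -0.375000, running G = -1.125000
t=2: π = [0.2188, 0.1777, 0.2031, 0.2031, 0.1973], E[r] = -0.4453, γ^t·E[r] = -0.285000, running G = -1.410000
t=3: π = [0.2195, 0.1777, 0.2024, 0.2031, 0.1973], E[r] = -0.4438, γ^t·E[r] = -0.227250, running G = -1.637250
t=4: π = [0.2195, 0.1778, 0.2025, 0.2030, 0.1972], E[r] = -0.4437, γ^t·E[r] = -0.181725, running G = -1.818975
t=5: π = [0.2195, 0.1778, 0.2025, 0.2031, 0.1972], E[r] = -0.4437, γ^t·E[r] = -0.145380, running G = -1.964355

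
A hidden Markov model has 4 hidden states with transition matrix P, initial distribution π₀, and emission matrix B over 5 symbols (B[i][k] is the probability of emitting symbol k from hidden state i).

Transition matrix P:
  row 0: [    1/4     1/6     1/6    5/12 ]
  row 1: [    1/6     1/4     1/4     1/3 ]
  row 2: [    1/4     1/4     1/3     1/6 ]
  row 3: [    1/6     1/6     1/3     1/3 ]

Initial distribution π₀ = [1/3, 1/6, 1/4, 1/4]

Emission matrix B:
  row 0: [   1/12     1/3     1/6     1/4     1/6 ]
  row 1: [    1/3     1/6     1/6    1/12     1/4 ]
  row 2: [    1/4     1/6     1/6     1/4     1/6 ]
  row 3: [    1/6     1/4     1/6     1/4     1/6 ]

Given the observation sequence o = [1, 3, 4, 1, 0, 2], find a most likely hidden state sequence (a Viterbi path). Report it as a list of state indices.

path = [0, 3, 3, 3, 2, 2]

t=0: δ = [1.111e-01, 2.778e-02, 4.167e-02, 6.250e-02]  (obs o_0=1)
t=1: δ = [6.944e-03, 1.543e-03, 5.208e-03, 1.157e-02]  ψ = [0, 0, 3, 0]  (obs o_1=3)
t=2: δ = [3.215e-04, 4.823e-04, 6.430e-04, 6.430e-04]  ψ = [3, 3, 3, 3]  (obs o_2=4)
t=3: δ = [5.358e-05, 2.679e-05, 3.572e-05, 5.358e-05]  ψ = [2, 2, 2, 3]  (obs o_3=1)
t=4: δ = [1.116e-06, 2.977e-06, 4.465e-06, 3.721e-06]  ψ = [0, 0, 3, 0]  (obs o_4=0)
t=5: δ = [1.861e-07, 1.861e-07, 2.481e-07, 2.067e-07]  ψ = [2, 2, 2, 3]  (obs o_5=2)
backtrack: best end state = 2; path = [0, 3, 3, 3, 2, 2]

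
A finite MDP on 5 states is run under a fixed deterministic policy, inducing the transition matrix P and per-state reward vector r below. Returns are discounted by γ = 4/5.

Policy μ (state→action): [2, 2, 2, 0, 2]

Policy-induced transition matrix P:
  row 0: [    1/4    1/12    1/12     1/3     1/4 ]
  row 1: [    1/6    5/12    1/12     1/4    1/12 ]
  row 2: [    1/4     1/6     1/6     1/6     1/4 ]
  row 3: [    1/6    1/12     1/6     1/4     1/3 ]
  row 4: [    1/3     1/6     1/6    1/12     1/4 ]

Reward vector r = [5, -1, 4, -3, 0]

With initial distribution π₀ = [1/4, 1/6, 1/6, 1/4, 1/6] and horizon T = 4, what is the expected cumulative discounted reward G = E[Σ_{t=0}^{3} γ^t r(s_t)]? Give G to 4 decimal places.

t=0: π = [0.2500, 0.1667, 0.1667, 0.2500, 0.1667], E[r] = 1.0000, γ^t·E[r] = 1.000000, running G = 1.000000
t=1: π = [0.2292, 0.1667, 0.1319, 0.2292, 0.2431], E[r] = 0.8194, γ^t·E[r] = 0.655556, running G = 1.655556
t=2: π = [0.2373, 0.1701, 0.1337, 0.2176, 0.2413], E[r] = 0.8981, γ^t·E[r] = 0.574815, running G = 2.230370
t=3: π = [0.2378, 0.1713, 0.1327, 0.2184, 0.2398], E[r] = 0.8933, γ^t·E[r] = 0.457383, running G = 2.687753

G = 2.6878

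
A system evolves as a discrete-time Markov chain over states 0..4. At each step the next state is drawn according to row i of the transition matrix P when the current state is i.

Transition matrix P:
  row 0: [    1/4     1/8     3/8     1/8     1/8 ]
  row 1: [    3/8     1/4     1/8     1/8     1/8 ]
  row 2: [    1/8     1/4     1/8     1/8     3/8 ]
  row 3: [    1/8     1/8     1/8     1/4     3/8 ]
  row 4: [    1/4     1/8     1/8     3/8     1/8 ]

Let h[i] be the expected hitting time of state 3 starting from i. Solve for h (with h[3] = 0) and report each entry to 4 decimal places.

First-step conditioning: h[3] = 0; for i ≠ 3, h[i] = 1 + Σ_k P[i][k]·h[k].
  h[0] = 1 + 1/4·h[0] + 1/8·h[1] + 3/8·h[2] + 1/8·h[4]
  h[1] = 1 + 3/8·h[0] + 1/4·h[1] + 1/8·h[2] + 1/8·h[4]
  h[2] = 1 + 1/8·h[0] + 1/4·h[1] + 1/8·h[2] + 3/8·h[4]
  h[4] = 1 + 1/4·h[0] + 1/8·h[1] + 1/8·h[2] + 1/8·h[4]
Solving the 4×4 linear system over states ≠ 3 gives exactly h = [604/103, 612/103, 576/103, 0, 460/103] (h[3] = 0 is the target).

h = [5.8641, 5.9417, 5.5922, 0.0000, 4.4660]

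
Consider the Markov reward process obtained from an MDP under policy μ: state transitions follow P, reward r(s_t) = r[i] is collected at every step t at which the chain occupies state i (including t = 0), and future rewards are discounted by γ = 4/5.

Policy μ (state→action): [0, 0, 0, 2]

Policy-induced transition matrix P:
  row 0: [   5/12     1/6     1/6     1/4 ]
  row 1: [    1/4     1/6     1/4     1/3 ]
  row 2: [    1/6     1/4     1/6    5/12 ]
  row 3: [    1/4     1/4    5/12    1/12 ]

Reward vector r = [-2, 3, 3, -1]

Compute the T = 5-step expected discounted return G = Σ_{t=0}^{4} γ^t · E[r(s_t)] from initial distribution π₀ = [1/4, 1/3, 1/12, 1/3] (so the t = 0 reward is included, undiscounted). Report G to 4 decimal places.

t=0: π = [0.2500, 0.3333, 0.0833, 0.3333], E[r] = 0.4167, γ^t·E[r] = 0.416667, running G = 0.416667
t=1: π = [0.2847, 0.2014, 0.2778, 0.2361], E[r] = 0.6319, γ^t·E[r] = 0.505556, running G = 0.922222
t=2: π = [0.2743, 0.2095, 0.2425, 0.2737], E[r] = 0.5336, γ^t·E[r] = 0.341481, running G = 1.263704
t=3: π = [0.2755, 0.2097, 0.2526, 0.2622], E[r] = 0.5734, γ^t·E[r] = 0.293605, running G = 1.557309
t=4: π = [0.2749, 0.2096, 0.2497, 0.2659], E[r] = 0.5622, γ^t·E[r] = 0.230280, running G = 1.787588

G = 1.7876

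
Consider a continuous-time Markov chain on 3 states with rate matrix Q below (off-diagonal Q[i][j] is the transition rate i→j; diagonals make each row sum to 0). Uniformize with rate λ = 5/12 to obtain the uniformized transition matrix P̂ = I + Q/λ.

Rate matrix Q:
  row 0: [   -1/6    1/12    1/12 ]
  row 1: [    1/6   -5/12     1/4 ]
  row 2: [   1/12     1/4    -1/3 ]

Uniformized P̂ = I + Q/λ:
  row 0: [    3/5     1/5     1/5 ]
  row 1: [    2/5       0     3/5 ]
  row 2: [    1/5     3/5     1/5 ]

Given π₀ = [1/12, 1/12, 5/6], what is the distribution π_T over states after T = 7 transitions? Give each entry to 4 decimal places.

π = [0.4222, 0.2727, 0.3051]

t=0: π = [0.0833, 0.0833, 0.8333]
t=1: π = [0.2500, 0.5167, 0.2333]
t=2: π = [0.4033, 0.1900, 0.4067]
t=3: π = [0.3993, 0.3247, 0.2760]
t=4: π = [0.4247, 0.2455, 0.3299]
t=5: π = [0.4190, 0.2829, 0.2982]
t=6: π = [0.4242, 0.2627, 0.3131]
t=7: π = [0.4222, 0.2727, 0.3051]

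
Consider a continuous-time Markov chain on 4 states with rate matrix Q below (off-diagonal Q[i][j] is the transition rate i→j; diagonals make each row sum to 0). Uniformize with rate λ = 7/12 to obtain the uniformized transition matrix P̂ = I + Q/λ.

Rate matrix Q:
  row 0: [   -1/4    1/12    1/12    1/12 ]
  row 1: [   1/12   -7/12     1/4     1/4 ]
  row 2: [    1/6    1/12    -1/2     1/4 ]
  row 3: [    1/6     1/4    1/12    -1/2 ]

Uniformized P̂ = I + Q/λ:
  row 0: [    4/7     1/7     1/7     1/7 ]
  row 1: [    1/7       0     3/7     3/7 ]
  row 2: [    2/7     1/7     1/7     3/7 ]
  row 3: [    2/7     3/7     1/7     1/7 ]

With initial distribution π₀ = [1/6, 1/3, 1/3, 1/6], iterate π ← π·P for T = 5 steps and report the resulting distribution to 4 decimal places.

π = [0.3616, 0.1882, 0.1972, 0.2530]

t=0: π = [0.1667, 0.3333, 0.3333, 0.1667]
t=1: π = [0.2857, 0.1429, 0.2381, 0.3333]
t=2: π = [0.3469, 0.2177, 0.1837, 0.2517]
t=3: π = [0.3537, 0.1837, 0.2051, 0.2575]
t=4: π = [0.3605, 0.1902, 0.1953, 0.2539]
t=5: π = [0.3616, 0.1882, 0.1972, 0.2530]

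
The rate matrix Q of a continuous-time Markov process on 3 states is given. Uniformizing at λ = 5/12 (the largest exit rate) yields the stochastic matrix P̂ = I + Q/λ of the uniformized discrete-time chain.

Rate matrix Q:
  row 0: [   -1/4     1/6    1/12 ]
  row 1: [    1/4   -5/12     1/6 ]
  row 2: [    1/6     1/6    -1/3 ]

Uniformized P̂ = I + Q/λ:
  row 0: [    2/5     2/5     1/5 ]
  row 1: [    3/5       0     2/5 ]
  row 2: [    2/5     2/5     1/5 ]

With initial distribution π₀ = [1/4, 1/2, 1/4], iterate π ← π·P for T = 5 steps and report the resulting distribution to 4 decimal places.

t=0: π = [0.2500, 0.5000, 0.2500]
t=1: π = [0.5000, 0.2000, 0.3000]
t=2: π = [0.4400, 0.3200, 0.2400]
t=3: π = [0.4640, 0.2720, 0.2640]
t=4: π = [0.4544, 0.2912, 0.2544]
t=5: π = [0.4582, 0.2835, 0.2582]

π = [0.4582, 0.2835, 0.2582]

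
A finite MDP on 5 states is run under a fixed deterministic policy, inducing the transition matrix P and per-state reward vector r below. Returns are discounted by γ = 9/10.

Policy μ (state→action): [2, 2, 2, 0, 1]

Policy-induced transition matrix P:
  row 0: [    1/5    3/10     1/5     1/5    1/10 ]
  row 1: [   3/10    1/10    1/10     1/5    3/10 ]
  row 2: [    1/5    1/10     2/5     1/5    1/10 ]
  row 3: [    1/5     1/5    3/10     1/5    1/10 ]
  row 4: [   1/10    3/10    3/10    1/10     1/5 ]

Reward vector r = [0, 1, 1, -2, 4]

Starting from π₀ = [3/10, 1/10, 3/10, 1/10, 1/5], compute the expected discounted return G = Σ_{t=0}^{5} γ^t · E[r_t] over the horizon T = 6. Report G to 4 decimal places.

t=0: π = [0.3000, 0.1000, 0.3000, 0.1000, 0.2000], E[r] = 1.0000, γ^t·E[r] = 1.000000, running G = 1.000000
t=1: π = [0.1900, 0.2100, 0.2800, 0.1800, 0.1400], E[r] = 0.6900, γ^t·E[r] = 0.621000, running G = 1.621000
t=2: π = [0.2070, 0.1840, 0.2670, 0.1860, 0.1560], E[r] = 0.7030, γ^t·E[r] = 0.569430, running G = 2.190430
t=3: π = [0.2028, 0.1912, 0.2692, 0.1844, 0.1524], E[r] = 0.7012, γ^t·E[r] = 0.511175, running G = 2.701605
t=4: π = [0.2039, 0.1895, 0.2684, 0.1848, 0.1535], E[r] = 0.7023, γ^t·E[r] = 0.460766, running G = 3.162371
t=5: π = [0.2036, 0.1899, 0.2686, 0.1847, 0.1532], E[r] = 0.7022, γ^t·E[r] = 0.414628, running G = 3.576999

G = 3.5770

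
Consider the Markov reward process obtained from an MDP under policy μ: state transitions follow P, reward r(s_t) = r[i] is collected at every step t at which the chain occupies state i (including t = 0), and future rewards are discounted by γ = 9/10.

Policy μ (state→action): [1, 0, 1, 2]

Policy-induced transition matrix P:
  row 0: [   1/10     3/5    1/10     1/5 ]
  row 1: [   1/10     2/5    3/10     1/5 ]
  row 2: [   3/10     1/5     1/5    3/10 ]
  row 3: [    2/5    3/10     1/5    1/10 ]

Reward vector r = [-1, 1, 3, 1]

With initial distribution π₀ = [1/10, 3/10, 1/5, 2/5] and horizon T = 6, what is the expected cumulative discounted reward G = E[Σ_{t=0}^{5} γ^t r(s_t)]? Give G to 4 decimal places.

G = 4.8870

t=0: π = [0.1000, 0.3000, 0.2000, 0.4000], E[r] = 1.2000, γ^t·E[r] = 1.200000, running G = 1.200000
t=1: π = [0.2600, 0.3400, 0.2200, 0.1800], E[r] = 0.9200, γ^t·E[r] = 0.828000, running G = 2.028000
t=2: π = [0.1980, 0.3900, 0.2080, 0.2040], E[r] = 1.0200, γ^t·E[r] = 0.826200, running G = 2.854200
t=3: π = [0.2028, 0.3776, 0.2192, 0.2004], E[r] = 1.0328, γ^t·E[r] = 0.752911, running G = 3.607111
t=4: π = [0.2040, 0.3767, 0.2175, 0.2019], E[r] = 1.0270, γ^t·E[r] = 0.673841, running G = 4.280952
t=5: π = [0.2041, 0.3771, 0.2173, 0.2016], E[r] = 1.0264, γ^t·E[r] = 0.606093, running G = 4.887045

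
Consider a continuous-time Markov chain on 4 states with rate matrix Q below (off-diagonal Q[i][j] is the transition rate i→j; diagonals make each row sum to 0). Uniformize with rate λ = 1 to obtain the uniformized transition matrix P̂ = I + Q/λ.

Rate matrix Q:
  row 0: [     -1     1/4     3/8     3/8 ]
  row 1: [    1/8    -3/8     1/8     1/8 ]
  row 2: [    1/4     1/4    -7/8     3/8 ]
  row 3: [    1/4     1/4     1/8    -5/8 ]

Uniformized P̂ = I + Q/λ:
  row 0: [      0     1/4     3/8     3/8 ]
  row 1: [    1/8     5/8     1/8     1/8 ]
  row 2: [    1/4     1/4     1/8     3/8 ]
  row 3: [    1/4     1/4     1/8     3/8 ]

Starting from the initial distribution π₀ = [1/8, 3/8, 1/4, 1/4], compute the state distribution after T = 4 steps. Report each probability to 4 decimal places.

t=0: π = [0.1250, 0.3750, 0.2500, 0.2500]
t=1: π = [0.1719, 0.3906, 0.1563, 0.2813]
t=2: π = [0.1582, 0.3965, 0.1680, 0.2773]
t=3: π = [0.1609, 0.3987, 0.1646, 0.2759]
t=4: π = [0.1599, 0.3995, 0.1652, 0.2753]

π = [0.1599, 0.3995, 0.1652, 0.2753]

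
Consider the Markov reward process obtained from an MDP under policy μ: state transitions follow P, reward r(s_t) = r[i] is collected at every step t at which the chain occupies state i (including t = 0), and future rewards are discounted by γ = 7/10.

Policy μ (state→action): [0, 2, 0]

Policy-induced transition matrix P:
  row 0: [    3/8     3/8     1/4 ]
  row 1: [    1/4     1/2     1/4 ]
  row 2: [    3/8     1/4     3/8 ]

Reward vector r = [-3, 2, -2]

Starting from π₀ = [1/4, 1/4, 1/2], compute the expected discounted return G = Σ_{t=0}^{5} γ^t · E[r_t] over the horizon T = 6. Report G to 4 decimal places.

t=0: π = [0.2500, 0.2500, 0.5000], E[r] = -1.2500, γ^t·E[r] = -1.250000, running G = -1.250000
t=1: π = [0.3438, 0.3438, 0.3125], E[r] = -0.9688, γ^t·E[r] = -0.678125, running G = -1.928125
t=2: π = [0.3320, 0.3789, 0.2891], E[r] = -0.8164, γ^t·E[r] = -0.400039, running G = -2.328164
t=3: π = [0.3276, 0.3862, 0.2861], E[r] = -0.7827, γ^t·E[r] = -0.268471, running G = -2.596635
t=4: π = [0.3267, 0.3875, 0.2858], E[r] = -0.7767, γ^t·E[r] = -0.186479, running G = -2.783114
t=5: π = [0.3266, 0.3877, 0.2857], E[r] = -0.7757, γ^t·E[r] = -0.130370, running G = -2.913484

G = -2.9135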